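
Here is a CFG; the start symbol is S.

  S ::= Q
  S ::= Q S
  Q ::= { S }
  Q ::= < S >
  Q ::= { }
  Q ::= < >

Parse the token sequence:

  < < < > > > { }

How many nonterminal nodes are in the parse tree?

8

[S [Q < [S [Q < [S [Q < >]] >]] >] [S [Q { }]]]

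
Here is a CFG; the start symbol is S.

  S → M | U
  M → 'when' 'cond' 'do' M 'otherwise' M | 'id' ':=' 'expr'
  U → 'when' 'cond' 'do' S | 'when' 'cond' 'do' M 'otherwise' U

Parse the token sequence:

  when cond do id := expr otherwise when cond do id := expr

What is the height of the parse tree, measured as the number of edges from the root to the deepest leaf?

5

[S [U when cond do [M id := expr] otherwise [U when cond do [S [M id := expr]]]]]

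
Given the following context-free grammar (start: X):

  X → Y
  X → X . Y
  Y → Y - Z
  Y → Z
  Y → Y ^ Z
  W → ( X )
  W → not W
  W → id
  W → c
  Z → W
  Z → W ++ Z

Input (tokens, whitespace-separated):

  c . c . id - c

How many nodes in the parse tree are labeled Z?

[X [X [X [Y [Z [W c]]]] . [Y [Z [W c]]]] . [Y [Y [Z [W id]]] - [Z [W c]]]]

4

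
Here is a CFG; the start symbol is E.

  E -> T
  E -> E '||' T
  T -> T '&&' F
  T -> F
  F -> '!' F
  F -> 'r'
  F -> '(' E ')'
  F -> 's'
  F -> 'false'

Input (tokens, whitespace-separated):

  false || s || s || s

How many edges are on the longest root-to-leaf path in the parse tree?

[E [E [E [E [T [F false]]] || [T [F s]]] || [T [F s]]] || [T [F s]]]

6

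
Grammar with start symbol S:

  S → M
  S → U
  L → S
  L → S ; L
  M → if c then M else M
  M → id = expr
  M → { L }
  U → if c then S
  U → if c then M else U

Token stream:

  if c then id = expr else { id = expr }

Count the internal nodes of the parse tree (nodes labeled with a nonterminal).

7

[S [M if c then [M id = expr] else [M { [L [S [M id = expr]]] }]]]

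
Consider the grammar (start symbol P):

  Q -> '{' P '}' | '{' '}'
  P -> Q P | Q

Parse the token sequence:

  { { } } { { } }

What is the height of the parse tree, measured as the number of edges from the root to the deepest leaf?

5

[P [Q { [P [Q { }]] }] [P [Q { [P [Q { }]] }]]]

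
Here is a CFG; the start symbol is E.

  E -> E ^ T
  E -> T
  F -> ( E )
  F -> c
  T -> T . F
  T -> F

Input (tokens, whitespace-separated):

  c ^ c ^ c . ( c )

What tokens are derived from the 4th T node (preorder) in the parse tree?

[E [E [E [T [F c]]] ^ [T [F c]]] ^ [T [T [F c]] . [F ( [E [T [F c]]] )]]]

c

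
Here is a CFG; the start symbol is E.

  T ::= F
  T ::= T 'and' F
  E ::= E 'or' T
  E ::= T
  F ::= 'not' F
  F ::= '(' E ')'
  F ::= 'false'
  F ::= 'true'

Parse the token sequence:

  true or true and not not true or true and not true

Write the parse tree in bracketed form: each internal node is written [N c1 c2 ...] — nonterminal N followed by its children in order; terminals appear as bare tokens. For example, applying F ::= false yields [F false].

E
E or T
E or T or T
T or T or T
F or T or T
true or T or T
true or T and F or T
true or F and F or T
true or true and F or T
true or true and not F or T
true or true and not not F or T
true or true and not not true or T
true or true and not not true or T and F
true or true and not not true or F and F
true or true and not not true or true and F
true or true and not not true or true and not F
true or true and not not true or true and not true

[E [E [E [T [F true]]] or [T [T [F true]] and [F not [F not [F true]]]]] or [T [T [F true]] and [F not [F true]]]]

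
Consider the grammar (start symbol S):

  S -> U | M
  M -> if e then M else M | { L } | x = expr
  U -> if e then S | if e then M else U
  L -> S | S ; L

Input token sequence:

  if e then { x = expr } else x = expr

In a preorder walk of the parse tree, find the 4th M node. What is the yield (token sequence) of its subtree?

x = expr

[S [M if e then [M { [L [S [M x = expr]]] }] else [M x = expr]]]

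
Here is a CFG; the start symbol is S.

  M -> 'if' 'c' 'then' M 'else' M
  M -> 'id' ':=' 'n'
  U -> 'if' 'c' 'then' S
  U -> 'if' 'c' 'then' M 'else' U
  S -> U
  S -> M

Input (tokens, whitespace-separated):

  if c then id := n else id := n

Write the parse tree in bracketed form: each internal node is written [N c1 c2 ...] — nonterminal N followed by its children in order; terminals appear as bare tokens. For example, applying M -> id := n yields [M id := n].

S
M
if c then M else M
if c then id := n else M
if c then id := n else id := n

[S [M if c then [M id := n] else [M id := n]]]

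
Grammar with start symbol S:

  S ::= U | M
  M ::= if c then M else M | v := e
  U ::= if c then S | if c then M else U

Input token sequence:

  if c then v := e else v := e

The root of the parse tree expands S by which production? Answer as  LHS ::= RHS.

[S [M if c then [M v := e] else [M v := e]]]

S ::= M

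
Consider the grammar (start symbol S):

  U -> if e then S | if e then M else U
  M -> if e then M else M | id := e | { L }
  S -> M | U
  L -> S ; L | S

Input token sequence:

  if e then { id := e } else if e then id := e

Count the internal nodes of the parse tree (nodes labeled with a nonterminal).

9

[S [U if e then [M { [L [S [M id := e]]] }] else [U if e then [S [M id := e]]]]]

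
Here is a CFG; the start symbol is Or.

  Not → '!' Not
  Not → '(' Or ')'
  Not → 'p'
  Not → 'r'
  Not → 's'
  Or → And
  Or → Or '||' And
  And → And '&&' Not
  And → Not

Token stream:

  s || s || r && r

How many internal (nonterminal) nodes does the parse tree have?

[Or [Or [Or [And [Not s]]] || [And [Not s]]] || [And [And [Not r]] && [Not r]]]

11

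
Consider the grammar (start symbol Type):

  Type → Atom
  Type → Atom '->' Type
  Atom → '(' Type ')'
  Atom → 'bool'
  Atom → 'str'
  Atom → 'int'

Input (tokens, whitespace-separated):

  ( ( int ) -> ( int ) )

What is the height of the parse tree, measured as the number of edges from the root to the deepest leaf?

[Type [Atom ( [Type [Atom ( [Type [Atom int]] )] -> [Type [Atom ( [Type [Atom int]] )]]] )]]

7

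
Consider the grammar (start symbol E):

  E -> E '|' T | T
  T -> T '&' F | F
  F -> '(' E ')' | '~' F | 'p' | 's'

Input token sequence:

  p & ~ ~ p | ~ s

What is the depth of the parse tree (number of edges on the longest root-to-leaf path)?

[E [E [T [T [F p]] & [F ~ [F ~ [F p]]]]] | [T [F ~ [F s]]]]

6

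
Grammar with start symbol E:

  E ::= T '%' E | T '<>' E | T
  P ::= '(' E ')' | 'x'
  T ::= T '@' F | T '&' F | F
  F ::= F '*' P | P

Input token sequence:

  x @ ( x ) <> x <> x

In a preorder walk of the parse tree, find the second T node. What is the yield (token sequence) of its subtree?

[E [T [T [F [P x]]] @ [F [P ( [E [T [F [P x]]]] )]]] <> [E [T [F [P x]]] <> [E [T [F [P x]]]]]]

x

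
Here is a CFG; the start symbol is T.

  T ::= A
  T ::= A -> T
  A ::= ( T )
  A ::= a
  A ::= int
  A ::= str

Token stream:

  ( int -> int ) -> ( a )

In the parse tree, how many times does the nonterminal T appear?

[T [A ( [T [A int] -> [T [A int]]] )] -> [T [A ( [T [A a]] )]]]

5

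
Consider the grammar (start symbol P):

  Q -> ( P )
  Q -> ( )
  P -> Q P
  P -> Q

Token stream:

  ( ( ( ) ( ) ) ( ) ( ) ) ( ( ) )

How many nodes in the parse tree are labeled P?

[P [Q ( [P [Q ( [P [Q ( )] [P [Q ( )]]] )] [P [Q ( )] [P [Q ( )]]]] )] [P [Q ( [P [Q ( )]] )]]]

8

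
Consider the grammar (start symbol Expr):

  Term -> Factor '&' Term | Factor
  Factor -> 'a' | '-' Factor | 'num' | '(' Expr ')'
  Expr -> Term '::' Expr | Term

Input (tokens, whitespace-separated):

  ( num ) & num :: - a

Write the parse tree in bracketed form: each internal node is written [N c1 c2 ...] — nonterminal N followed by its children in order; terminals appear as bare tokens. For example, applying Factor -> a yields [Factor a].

Expr
Term :: Expr
Factor & Term :: Expr
( Expr ) & Term :: Expr
( Term ) & Term :: Expr
( Factor ) & Term :: Expr
( num ) & Term :: Expr
( num ) & Factor :: Expr
( num ) & num :: Expr
( num ) & num :: Term
( num ) & num :: Factor
( num ) & num :: - Factor
( num ) & num :: - a

[Expr [Term [Factor ( [Expr [Term [Factor num]]] )] & [Term [Factor num]]] :: [Expr [Term [Factor - [Factor a]]]]]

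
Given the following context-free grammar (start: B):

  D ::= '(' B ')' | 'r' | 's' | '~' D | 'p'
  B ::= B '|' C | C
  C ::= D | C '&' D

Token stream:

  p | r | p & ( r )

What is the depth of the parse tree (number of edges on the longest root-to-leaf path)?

[B [B [B [C [D p]]] | [C [D r]]] | [C [C [D p]] & [D ( [B [C [D r]]] )]]]

6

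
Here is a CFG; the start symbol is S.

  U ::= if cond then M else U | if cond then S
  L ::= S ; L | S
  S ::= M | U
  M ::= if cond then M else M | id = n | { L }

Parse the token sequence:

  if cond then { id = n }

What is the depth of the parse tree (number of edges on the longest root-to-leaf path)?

7

[S [U if cond then [S [M { [L [S [M id = n]]] }]]]]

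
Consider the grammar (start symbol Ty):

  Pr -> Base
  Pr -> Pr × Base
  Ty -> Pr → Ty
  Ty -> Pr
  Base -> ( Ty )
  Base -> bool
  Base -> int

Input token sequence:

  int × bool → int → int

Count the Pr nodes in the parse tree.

4

[Ty [Pr [Pr [Base int]] × [Base bool]] → [Ty [Pr [Base int]] → [Ty [Pr [Base int]]]]]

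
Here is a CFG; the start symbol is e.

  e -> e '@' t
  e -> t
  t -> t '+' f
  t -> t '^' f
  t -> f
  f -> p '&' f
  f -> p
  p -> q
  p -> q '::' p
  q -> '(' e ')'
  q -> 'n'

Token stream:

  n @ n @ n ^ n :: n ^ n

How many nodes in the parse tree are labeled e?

[e [e [e [t [f [p [q n]]]]] @ [t [f [p [q n]]]]] @ [t [t [t [f [p [q n]]]] ^ [f [p [q n] :: [p [q n]]]]] ^ [f [p [q n]]]]]

3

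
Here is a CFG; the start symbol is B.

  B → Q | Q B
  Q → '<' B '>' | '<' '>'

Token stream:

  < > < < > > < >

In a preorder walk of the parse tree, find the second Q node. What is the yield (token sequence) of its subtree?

< < > >

[B [Q < >] [B [Q < [B [Q < >]] >] [B [Q < >]]]]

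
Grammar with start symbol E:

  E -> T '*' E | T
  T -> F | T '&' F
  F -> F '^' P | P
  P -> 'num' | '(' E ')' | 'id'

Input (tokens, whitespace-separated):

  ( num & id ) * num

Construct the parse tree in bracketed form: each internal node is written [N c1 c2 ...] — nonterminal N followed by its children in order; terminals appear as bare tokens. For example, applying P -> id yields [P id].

E
T * E
F * E
P * E
( E ) * E
( T ) * E
( T & F ) * E
( F & F ) * E
( P & F ) * E
( num & F ) * E
( num & P ) * E
( num & id ) * E
( num & id ) * T
( num & id ) * F
( num & id ) * P
( num & id ) * num

[E [T [F [P ( [E [T [T [F [P num]]] & [F [P id]]]] )]]] * [E [T [F [P num]]]]]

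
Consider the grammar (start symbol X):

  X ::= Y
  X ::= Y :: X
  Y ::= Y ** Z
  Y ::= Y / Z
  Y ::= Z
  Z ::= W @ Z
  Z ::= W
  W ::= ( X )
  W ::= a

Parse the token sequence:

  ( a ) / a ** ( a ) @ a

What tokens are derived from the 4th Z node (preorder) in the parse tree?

( a ) @ a

[X [Y [Y [Y [Z [W ( [X [Y [Z [W a]]]] )]]] / [Z [W a]]] ** [Z [W ( [X [Y [Z [W a]]]] )] @ [Z [W a]]]]]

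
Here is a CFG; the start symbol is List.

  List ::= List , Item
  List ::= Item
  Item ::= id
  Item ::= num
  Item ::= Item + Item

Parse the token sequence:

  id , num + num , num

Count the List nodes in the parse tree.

[List [List [List [Item id]] , [Item [Item num] + [Item num]]] , [Item num]]

3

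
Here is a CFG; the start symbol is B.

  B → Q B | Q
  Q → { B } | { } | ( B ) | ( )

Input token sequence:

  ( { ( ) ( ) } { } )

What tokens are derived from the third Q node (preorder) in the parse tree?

[B [Q ( [B [Q { [B [Q ( )] [B [Q ( )]]] }] [B [Q { }]]] )]]

( )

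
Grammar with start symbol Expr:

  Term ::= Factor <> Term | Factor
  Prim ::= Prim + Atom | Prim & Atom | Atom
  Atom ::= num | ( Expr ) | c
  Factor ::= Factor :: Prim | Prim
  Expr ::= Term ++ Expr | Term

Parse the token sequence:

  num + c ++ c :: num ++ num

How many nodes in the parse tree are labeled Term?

3

[Expr [Term [Factor [Prim [Prim [Atom num]] + [Atom c]]]] ++ [Expr [Term [Factor [Factor [Prim [Atom c]]] :: [Prim [Atom num]]]] ++ [Expr [Term [Factor [Prim [Atom num]]]]]]]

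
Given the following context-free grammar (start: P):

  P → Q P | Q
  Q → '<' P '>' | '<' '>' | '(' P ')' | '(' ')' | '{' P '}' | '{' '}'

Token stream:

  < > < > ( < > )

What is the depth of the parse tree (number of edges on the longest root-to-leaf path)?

[P [Q < >] [P [Q < >] [P [Q ( [P [Q < >]] )]]]]

6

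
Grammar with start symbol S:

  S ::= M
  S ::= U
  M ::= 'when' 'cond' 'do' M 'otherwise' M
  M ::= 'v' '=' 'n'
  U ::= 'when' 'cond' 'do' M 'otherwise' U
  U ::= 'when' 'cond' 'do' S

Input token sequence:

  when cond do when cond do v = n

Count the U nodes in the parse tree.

[S [U when cond do [S [U when cond do [S [M v = n]]]]]]

2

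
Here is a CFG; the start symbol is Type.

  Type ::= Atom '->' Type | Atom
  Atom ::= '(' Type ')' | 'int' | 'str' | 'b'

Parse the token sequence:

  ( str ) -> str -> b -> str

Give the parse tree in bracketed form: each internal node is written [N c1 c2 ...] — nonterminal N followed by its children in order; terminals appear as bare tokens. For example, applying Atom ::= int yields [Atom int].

Type
Atom -> Type
( Type ) -> Type
( Atom ) -> Type
( str ) -> Type
( str ) -> Atom -> Type
( str ) -> str -> Type
( str ) -> str -> Atom -> Type
( str ) -> str -> b -> Type
( str ) -> str -> b -> Atom
( str ) -> str -> b -> str

[Type [Atom ( [Type [Atom str]] )] -> [Type [Atom str] -> [Type [Atom b] -> [Type [Atom str]]]]]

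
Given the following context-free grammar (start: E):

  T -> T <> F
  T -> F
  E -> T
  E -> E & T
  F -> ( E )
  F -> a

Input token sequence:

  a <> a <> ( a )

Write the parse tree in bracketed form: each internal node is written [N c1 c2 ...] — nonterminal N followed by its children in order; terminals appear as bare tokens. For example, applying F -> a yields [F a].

E
T
T <> F
T <> F <> F
F <> F <> F
a <> F <> F
a <> a <> F
a <> a <> ( E )
a <> a <> ( T )
a <> a <> ( F )
a <> a <> ( a )

[E [T [T [T [F a]] <> [F a]] <> [F ( [E [T [F a]]] )]]]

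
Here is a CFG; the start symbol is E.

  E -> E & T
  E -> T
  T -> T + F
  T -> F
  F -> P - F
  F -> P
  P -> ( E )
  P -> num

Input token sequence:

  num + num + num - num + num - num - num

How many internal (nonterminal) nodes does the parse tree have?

19

[E [T [T [T [T [F [P num]]] + [F [P num]]] + [F [P num] - [F [P num]]]] + [F [P num] - [F [P num] - [F [P num]]]]]]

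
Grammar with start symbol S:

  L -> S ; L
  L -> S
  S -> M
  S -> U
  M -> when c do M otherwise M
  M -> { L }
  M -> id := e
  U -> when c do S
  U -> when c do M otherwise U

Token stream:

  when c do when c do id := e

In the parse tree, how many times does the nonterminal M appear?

[S [U when c do [S [U when c do [S [M id := e]]]]]]

1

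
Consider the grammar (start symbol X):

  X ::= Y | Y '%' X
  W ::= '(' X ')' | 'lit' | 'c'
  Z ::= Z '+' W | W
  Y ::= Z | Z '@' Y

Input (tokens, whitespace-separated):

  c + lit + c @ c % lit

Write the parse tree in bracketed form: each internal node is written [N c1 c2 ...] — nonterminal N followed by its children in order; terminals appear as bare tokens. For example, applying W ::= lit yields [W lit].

[X [Y [Z [Z [Z [W c]] + [W lit]] + [W c]] @ [Y [Z [W c]]]] % [X [Y [Z [W lit]]]]]

X
Y % X
Z @ Y % X
Z + W @ Y % X
Z + W + W @ Y % X
W + W + W @ Y % X
c + W + W @ Y % X
c + lit + W @ Y % X
c + lit + c @ Y % X
c + lit + c @ Z % X
c + lit + c @ W % X
c + lit + c @ c % X
c + lit + c @ c % Y
c + lit + c @ c % Z
c + lit + c @ c % W
c + lit + c @ c % lit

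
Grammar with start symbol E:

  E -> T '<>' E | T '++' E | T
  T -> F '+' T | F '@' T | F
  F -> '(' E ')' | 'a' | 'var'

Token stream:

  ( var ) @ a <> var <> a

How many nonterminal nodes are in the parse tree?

14

[E [T [F ( [E [T [F var]]] )] @ [T [F a]]] <> [E [T [F var]] <> [E [T [F a]]]]]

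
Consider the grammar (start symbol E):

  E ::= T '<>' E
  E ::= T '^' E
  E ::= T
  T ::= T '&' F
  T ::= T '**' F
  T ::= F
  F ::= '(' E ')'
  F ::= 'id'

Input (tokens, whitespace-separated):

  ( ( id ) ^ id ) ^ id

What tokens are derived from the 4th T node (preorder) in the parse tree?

id

[E [T [F ( [E [T [F ( [E [T [F id]]] )]] ^ [E [T [F id]]]] )]] ^ [E [T [F id]]]]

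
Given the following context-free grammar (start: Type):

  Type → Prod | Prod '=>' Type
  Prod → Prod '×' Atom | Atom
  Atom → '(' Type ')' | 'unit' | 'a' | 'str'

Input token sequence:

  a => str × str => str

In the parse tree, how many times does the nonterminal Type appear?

3

[Type [Prod [Atom a]] => [Type [Prod [Prod [Atom str]] × [Atom str]] => [Type [Prod [Atom str]]]]]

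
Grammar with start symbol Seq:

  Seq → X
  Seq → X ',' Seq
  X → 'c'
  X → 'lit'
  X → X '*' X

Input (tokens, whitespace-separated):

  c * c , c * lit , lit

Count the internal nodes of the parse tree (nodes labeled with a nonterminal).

10

[Seq [X [X c] * [X c]] , [Seq [X [X c] * [X lit]] , [Seq [X lit]]]]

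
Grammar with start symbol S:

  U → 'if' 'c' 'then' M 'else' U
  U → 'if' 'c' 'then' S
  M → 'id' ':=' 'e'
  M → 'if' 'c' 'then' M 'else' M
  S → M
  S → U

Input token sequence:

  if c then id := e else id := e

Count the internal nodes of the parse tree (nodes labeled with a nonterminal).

[S [M if c then [M id := e] else [M id := e]]]

4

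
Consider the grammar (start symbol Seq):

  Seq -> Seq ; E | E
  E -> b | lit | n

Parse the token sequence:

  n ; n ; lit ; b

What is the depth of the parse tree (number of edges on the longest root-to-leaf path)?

[Seq [Seq [Seq [Seq [E n]] ; [E n]] ; [E lit]] ; [E b]]

5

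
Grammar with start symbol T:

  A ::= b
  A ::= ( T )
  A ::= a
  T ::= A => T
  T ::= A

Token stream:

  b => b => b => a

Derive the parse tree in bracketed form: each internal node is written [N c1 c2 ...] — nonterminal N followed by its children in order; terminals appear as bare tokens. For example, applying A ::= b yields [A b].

T
A => T
b => T
b => A => T
b => b => T
b => b => A => T
b => b => b => T
b => b => b => A
b => b => b => a

[T [A b] => [T [A b] => [T [A b] => [T [A a]]]]]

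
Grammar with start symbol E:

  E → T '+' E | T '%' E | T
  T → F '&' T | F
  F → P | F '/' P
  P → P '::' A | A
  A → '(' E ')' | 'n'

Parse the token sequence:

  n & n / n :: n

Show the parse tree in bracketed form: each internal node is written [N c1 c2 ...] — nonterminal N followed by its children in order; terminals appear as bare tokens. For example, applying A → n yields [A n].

[E [T [F [P [A n]]] & [T [F [F [P [A n]]] / [P [P [A n]] :: [A n]]]]]]

E
T
F & T
P & T
A & T
n & T
n & F
n & F / P
n & P / P
n & A / P
n & n / P
n & n / P :: A
n & n / A :: A
n & n / n :: A
n & n / n :: n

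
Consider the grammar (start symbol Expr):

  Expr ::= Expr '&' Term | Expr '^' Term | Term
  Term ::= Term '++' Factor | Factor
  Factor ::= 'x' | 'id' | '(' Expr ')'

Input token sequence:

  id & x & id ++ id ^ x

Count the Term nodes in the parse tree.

5

[Expr [Expr [Expr [Expr [Term [Factor id]]] & [Term [Factor x]]] & [Term [Term [Factor id]] ++ [Factor id]]] ^ [Term [Factor x]]]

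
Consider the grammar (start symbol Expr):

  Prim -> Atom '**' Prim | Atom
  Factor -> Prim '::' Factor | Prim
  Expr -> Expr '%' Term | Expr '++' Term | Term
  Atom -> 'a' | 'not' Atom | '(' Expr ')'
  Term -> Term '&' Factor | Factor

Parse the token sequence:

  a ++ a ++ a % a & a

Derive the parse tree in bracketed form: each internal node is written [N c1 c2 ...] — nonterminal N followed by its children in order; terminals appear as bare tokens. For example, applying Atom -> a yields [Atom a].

[Expr [Expr [Expr [Expr [Term [Factor [Prim [Atom a]]]]] ++ [Term [Factor [Prim [Atom a]]]]] ++ [Term [Factor [Prim [Atom a]]]]] % [Term [Term [Factor [Prim [Atom a]]]] & [Factor [Prim [Atom a]]]]]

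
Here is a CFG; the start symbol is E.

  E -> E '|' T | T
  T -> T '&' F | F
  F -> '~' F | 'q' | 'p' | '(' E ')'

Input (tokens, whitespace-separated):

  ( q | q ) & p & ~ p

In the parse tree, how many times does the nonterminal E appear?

[E [T [T [T [F ( [E [E [T [F q]]] | [T [F q]]] )]] & [F p]] & [F ~ [F p]]]]

3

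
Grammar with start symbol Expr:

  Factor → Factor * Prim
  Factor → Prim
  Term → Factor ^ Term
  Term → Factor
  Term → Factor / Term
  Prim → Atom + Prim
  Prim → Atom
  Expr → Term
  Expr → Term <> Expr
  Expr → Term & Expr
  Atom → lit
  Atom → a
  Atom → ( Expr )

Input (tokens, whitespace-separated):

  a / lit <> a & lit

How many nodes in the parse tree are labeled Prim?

[Expr [Term [Factor [Prim [Atom a]]] / [Term [Factor [Prim [Atom lit]]]]] <> [Expr [Term [Factor [Prim [Atom a]]]] & [Expr [Term [Factor [Prim [Atom lit]]]]]]]

4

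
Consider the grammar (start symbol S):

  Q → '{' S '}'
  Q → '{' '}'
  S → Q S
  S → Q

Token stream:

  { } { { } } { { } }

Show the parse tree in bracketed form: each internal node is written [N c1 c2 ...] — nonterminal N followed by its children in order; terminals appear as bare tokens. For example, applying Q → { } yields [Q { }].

[S [Q { }] [S [Q { [S [Q { }]] }] [S [Q { [S [Q { }]] }]]]]

S
Q S
{ } S
{ } Q S
{ } { S } S
{ } { Q } S
{ } { { } } S
{ } { { } } Q
{ } { { } } { S }
{ } { { } } { Q }
{ } { { } } { { } }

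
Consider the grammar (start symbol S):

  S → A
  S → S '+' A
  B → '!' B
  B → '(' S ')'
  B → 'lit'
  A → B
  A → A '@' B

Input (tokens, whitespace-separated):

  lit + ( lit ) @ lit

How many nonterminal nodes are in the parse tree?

11

[S [S [A [B lit]]] + [A [A [B ( [S [A [B lit]]] )]] @ [B lit]]]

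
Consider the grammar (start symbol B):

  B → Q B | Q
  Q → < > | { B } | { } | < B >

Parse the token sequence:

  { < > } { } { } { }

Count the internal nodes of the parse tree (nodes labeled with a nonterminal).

10

[B [Q { [B [Q < >]] }] [B [Q { }] [B [Q { }] [B [Q { }]]]]]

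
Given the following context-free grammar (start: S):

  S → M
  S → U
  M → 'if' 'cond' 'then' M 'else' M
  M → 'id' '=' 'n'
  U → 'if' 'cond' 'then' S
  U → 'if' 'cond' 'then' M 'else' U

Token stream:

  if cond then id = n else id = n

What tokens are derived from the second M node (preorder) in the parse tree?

[S [M if cond then [M id = n] else [M id = n]]]

id = n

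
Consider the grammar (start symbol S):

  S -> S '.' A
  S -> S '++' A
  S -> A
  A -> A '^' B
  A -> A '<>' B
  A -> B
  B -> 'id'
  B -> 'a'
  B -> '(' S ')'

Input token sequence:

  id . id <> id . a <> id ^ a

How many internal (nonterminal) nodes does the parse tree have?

[S [S [S [A [B id]]] . [A [A [B id]] <> [B id]]] . [A [A [A [B a]] <> [B id]] ^ [B a]]]

15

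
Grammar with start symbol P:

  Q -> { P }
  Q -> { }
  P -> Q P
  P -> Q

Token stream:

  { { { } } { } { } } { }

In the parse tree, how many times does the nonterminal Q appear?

6

[P [Q { [P [Q { [P [Q { }]] }] [P [Q { }] [P [Q { }]]]] }] [P [Q { }]]]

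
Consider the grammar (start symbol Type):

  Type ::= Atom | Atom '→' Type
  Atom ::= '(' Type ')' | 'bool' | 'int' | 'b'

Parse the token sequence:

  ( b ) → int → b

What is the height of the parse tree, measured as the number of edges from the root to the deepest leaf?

[Type [Atom ( [Type [Atom b]] )] → [Type [Atom int] → [Type [Atom b]]]]

4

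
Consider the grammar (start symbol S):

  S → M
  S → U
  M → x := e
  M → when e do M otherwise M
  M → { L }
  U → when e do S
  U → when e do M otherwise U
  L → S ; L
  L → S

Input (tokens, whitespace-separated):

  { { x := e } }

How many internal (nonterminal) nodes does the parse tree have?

8

[S [M { [L [S [M { [L [S [M x := e]]] }]]] }]]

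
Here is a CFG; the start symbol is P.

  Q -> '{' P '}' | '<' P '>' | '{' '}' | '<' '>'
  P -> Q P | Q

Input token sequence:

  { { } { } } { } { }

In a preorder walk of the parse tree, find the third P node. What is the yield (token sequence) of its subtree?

{ }

[P [Q { [P [Q { }] [P [Q { }]]] }] [P [Q { }] [P [Q { }]]]]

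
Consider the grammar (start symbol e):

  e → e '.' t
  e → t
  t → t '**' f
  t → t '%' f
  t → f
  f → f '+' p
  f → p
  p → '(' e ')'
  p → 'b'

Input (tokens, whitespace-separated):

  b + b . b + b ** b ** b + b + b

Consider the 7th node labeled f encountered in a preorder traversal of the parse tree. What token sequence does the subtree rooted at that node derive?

[e [e [t [f [f [p b]] + [p b]]]] . [t [t [t [f [f [p b]] + [p b]]] ** [f [p b]]] ** [f [f [f [p b]] + [p b]] + [p b]]]]

b + b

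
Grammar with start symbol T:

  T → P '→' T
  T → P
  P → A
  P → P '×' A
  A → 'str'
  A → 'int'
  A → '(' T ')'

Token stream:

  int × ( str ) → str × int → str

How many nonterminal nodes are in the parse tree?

[T [P [P [A int]] × [A ( [T [P [A str]]] )]] → [T [P [P [A str]] × [A int]] → [T [P [A str]]]]]

16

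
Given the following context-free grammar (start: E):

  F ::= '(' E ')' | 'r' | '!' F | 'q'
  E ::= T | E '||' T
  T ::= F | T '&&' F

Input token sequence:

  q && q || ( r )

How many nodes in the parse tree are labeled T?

4

[E [E [T [T [F q]] && [F q]]] || [T [F ( [E [T [F r]]] )]]]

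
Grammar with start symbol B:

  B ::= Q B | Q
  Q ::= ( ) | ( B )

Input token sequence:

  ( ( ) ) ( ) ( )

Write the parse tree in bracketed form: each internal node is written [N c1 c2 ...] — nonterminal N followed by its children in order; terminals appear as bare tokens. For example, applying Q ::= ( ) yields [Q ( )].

[B [Q ( [B [Q ( )]] )] [B [Q ( )] [B [Q ( )]]]]

B
Q B
( B ) B
( Q ) B
( ( ) ) B
( ( ) ) Q B
( ( ) ) ( ) B
( ( ) ) ( ) Q
( ( ) ) ( ) ( )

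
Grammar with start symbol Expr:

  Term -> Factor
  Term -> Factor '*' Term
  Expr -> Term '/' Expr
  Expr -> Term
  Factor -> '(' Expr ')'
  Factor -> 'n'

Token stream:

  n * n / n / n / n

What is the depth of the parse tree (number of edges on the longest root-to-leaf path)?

[Expr [Term [Factor n] * [Term [Factor n]]] / [Expr [Term [Factor n]] / [Expr [Term [Factor n]] / [Expr [Term [Factor n]]]]]]

6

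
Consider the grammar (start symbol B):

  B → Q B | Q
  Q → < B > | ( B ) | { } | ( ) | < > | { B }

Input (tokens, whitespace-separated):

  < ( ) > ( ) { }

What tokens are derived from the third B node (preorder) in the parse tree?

( ) { }

[B [Q < [B [Q ( )]] >] [B [Q ( )] [B [Q { }]]]]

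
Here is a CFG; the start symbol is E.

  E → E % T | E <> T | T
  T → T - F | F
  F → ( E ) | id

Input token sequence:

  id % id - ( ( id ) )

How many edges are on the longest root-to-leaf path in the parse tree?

[E [E [T [F id]]] % [T [T [F id]] - [F ( [E [T [F ( [E [T [F id]]] )]]] )]]]

9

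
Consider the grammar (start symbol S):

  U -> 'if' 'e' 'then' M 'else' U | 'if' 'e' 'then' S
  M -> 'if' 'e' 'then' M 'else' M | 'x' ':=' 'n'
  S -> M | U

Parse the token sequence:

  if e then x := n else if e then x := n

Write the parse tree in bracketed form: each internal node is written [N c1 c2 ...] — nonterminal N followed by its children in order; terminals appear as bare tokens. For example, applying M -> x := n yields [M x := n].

S
U
if e then M else U
if e then x := n else U
if e then x := n else if e then S
if e then x := n else if e then M
if e then x := n else if e then x := n

[S [U if e then [M x := n] else [U if e then [S [M x := n]]]]]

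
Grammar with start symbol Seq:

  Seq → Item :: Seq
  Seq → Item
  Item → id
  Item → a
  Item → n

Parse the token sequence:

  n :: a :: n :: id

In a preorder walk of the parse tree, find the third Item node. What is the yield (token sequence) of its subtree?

[Seq [Item n] :: [Seq [Item a] :: [Seq [Item n] :: [Seq [Item id]]]]]

n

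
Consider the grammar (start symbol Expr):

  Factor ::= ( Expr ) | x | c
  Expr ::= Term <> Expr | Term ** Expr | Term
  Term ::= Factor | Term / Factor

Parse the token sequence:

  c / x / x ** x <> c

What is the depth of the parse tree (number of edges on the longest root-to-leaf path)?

[Expr [Term [Term [Term [Factor c]] / [Factor x]] / [Factor x]] ** [Expr [Term [Factor x]] <> [Expr [Term [Factor c]]]]]

5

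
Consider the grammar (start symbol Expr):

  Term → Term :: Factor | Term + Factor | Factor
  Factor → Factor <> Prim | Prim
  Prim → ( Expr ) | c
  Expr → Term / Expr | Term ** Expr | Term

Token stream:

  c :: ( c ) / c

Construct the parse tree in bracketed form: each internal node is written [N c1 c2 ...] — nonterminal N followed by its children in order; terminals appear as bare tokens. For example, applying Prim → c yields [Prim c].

Expr
Term / Expr
Term :: Factor / Expr
Factor :: Factor / Expr
Prim :: Factor / Expr
c :: Factor / Expr
c :: Prim / Expr
c :: ( Expr ) / Expr
c :: ( Term ) / Expr
c :: ( Factor ) / Expr
c :: ( Prim ) / Expr
c :: ( c ) / Expr
c :: ( c ) / Term
c :: ( c ) / Factor
c :: ( c ) / Prim
c :: ( c ) / c

[Expr [Term [Term [Factor [Prim c]]] :: [Factor [Prim ( [Expr [Term [Factor [Prim c]]]] )]]] / [Expr [Term [Factor [Prim c]]]]]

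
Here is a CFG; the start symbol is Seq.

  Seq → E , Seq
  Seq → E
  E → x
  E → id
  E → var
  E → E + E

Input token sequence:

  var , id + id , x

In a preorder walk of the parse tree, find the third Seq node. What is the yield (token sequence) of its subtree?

x

[Seq [E var] , [Seq [E [E id] + [E id]] , [Seq [E x]]]]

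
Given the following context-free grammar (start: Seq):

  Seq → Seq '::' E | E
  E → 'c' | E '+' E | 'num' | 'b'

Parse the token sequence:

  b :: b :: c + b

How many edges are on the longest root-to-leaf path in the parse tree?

[Seq [Seq [Seq [E b]] :: [E b]] :: [E [E c] + [E b]]]

4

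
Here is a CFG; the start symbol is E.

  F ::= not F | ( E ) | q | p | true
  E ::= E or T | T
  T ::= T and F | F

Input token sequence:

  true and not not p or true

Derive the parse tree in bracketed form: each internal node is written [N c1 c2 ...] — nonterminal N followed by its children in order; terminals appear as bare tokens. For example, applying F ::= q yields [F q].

[E [E [T [T [F true]] and [F not [F not [F p]]]]] or [T [F true]]]

E
E or T
T or T
T and F or T
F and F or T
true and F or T
true and not F or T
true and not not F or T
true and not not p or T
true and not not p or F
true and not not p or true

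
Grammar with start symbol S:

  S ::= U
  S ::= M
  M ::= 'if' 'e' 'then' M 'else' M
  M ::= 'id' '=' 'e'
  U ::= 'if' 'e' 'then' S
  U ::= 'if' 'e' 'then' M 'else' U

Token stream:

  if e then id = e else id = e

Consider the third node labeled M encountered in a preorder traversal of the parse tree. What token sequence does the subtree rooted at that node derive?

[S [M if e then [M id = e] else [M id = e]]]

id = e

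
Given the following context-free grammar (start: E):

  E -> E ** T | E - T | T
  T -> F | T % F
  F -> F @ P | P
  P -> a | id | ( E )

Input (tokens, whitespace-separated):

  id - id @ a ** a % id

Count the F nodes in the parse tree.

5

[E [E [E [T [F [P id]]]] - [T [F [F [P id]] @ [P a]]]] ** [T [T [F [P a]]] % [F [P id]]]]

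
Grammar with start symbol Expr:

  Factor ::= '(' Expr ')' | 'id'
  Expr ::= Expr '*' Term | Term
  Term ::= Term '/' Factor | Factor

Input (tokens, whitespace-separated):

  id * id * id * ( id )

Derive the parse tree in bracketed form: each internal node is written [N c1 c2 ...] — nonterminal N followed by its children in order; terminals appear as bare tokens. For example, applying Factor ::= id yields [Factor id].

[Expr [Expr [Expr [Expr [Term [Factor id]]] * [Term [Factor id]]] * [Term [Factor id]]] * [Term [Factor ( [Expr [Term [Factor id]]] )]]]

Expr
Expr * Term
Expr * Term * Term
Expr * Term * Term * Term
Term * Term * Term * Term
Factor * Term * Term * Term
id * Term * Term * Term
id * Factor * Term * Term
id * id * Term * Term
id * id * Factor * Term
id * id * id * Term
id * id * id * Factor
id * id * id * ( Expr )
id * id * id * ( Term )
id * id * id * ( Factor )
id * id * id * ( id )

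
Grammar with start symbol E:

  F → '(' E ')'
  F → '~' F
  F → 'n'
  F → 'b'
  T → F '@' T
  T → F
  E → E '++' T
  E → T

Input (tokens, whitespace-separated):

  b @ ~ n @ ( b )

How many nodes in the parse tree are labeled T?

[E [T [F b] @ [T [F ~ [F n]] @ [T [F ( [E [T [F b]]] )]]]]]

4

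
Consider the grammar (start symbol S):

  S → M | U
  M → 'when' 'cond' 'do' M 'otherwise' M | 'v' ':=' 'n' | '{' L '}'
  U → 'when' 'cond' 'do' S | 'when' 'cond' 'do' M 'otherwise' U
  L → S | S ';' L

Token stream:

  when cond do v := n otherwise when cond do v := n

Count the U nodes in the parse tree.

[S [U when cond do [M v := n] otherwise [U when cond do [S [M v := n]]]]]

2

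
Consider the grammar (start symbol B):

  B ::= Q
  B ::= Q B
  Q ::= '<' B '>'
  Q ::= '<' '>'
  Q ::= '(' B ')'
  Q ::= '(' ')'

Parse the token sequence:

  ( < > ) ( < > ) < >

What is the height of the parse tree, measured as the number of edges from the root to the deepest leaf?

5

[B [Q ( [B [Q < >]] )] [B [Q ( [B [Q < >]] )] [B [Q < >]]]]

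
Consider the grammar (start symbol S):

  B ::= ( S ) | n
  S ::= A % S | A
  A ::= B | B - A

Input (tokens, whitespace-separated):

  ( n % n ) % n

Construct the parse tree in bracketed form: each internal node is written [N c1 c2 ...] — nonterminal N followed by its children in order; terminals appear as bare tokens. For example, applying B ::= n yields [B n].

S
A % S
B % S
( S ) % S
( A % S ) % S
( B % S ) % S
( n % S ) % S
( n % A ) % S
( n % B ) % S
( n % n ) % S
( n % n ) % A
( n % n ) % B
( n % n ) % n

[S [A [B ( [S [A [B n]] % [S [A [B n]]]] )]] % [S [A [B n]]]]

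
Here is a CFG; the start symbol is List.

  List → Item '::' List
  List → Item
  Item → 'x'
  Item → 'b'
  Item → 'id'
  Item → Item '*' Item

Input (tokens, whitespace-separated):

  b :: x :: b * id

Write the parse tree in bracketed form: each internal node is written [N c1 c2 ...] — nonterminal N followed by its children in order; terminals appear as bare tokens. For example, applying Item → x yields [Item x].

[List [Item b] :: [List [Item x] :: [List [Item [Item b] * [Item id]]]]]

List
Item :: List
b :: List
b :: Item :: List
b :: x :: List
b :: x :: Item
b :: x :: Item * Item
b :: x :: b * Item
b :: x :: b * id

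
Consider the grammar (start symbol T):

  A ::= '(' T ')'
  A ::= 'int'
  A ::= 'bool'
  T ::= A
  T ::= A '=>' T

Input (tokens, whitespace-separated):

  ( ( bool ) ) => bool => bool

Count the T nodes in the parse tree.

5

[T [A ( [T [A ( [T [A bool]] )]] )] => [T [A bool] => [T [A bool]]]]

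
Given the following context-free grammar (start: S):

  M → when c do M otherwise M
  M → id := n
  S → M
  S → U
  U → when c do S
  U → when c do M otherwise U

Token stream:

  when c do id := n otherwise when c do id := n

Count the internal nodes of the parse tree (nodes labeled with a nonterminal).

6

[S [U when c do [M id := n] otherwise [U when c do [S [M id := n]]]]]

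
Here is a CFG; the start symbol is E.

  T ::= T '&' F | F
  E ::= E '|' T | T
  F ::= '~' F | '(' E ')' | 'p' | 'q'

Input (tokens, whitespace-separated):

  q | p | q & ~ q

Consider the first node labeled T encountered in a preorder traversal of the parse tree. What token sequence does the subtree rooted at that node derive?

[E [E [E [T [F q]]] | [T [F p]]] | [T [T [F q]] & [F ~ [F q]]]]

q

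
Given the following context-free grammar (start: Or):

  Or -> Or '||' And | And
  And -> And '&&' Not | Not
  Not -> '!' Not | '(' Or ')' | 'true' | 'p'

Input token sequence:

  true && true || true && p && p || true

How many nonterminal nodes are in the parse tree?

[Or [Or [Or [And [And [Not true]] && [Not true]]] || [And [And [And [Not true]] && [Not p]] && [Not p]]] || [And [Not true]]]

15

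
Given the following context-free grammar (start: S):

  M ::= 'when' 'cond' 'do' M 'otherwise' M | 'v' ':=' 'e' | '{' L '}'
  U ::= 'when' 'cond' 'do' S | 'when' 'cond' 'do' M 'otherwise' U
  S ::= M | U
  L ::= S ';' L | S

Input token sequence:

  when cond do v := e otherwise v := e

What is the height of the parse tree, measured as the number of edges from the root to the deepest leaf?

[S [M when cond do [M v := e] otherwise [M v := e]]]

3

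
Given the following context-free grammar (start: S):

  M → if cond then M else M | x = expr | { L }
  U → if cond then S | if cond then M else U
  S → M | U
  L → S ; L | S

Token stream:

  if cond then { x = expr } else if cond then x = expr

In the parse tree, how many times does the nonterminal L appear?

1

[S [U if cond then [M { [L [S [M x = expr]]] }] else [U if cond then [S [M x = expr]]]]]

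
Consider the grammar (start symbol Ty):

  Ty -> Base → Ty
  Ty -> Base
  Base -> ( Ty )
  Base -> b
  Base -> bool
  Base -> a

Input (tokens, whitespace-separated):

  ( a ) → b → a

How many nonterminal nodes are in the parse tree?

8

[Ty [Base ( [Ty [Base a]] )] → [Ty [Base b] → [Ty [Base a]]]]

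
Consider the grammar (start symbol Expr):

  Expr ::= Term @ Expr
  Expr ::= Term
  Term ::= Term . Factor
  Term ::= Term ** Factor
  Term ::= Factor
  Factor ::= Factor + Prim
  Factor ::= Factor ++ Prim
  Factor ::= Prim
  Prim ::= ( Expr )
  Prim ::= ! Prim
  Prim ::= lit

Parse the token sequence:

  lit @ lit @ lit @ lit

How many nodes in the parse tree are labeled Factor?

[Expr [Term [Factor [Prim lit]]] @ [Expr [Term [Factor [Prim lit]]] @ [Expr [Term [Factor [Prim lit]]] @ [Expr [Term [Factor [Prim lit]]]]]]]

4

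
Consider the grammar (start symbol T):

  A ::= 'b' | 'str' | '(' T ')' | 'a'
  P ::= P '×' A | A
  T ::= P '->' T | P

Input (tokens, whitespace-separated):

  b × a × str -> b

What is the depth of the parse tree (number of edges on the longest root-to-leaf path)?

[T [P [P [P [A b]] × [A a]] × [A str]] -> [T [P [A b]]]]

5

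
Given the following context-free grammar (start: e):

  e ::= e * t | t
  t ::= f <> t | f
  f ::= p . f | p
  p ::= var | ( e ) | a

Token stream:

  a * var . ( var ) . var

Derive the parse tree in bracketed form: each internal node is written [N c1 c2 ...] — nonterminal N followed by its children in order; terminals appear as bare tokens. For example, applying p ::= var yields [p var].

[e [e [t [f [p a]]]] * [t [f [p var] . [f [p ( [e [t [f [p var]]]] )] . [f [p var]]]]]]

e
e * t
t * t
f * t
p * t
a * t
a * f
a * p . f
a * var . f
a * var . p . f
a * var . ( e ) . f
a * var . ( t ) . f
a * var . ( f ) . f
a * var . ( p ) . f
a * var . ( var ) . f
a * var . ( var ) . p
a * var . ( var ) . var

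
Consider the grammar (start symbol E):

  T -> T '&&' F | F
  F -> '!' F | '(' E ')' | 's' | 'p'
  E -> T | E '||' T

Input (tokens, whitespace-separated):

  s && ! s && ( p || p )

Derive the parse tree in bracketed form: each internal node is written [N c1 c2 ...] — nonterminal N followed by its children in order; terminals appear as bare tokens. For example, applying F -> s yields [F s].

[E [T [T [T [F s]] && [F ! [F s]]] && [F ( [E [E [T [F p]]] || [T [F p]]] )]]]

E
T
T && F
T && F && F
F && F && F
s && F && F
s && ! F && F
s && ! s && F
s && ! s && ( E )
s && ! s && ( E || T )
s && ! s && ( T || T )
s && ! s && ( F || T )
s && ! s && ( p || T )
s && ! s && ( p || F )
s && ! s && ( p || p )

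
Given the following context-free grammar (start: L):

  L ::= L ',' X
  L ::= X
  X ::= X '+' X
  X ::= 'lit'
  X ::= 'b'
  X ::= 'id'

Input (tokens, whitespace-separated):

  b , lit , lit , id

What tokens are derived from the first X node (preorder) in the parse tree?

b

[L [L [L [L [X b]] , [X lit]] , [X lit]] , [X id]]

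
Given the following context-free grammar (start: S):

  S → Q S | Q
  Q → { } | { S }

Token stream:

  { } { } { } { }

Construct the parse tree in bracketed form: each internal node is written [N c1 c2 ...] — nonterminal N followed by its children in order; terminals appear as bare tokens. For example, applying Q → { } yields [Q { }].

S
Q S
{ } S
{ } Q S
{ } { } S
{ } { } Q S
{ } { } { } S
{ } { } { } Q
{ } { } { } { }

[S [Q { }] [S [Q { }] [S [Q { }] [S [Q { }]]]]]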